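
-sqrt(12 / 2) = -sqrt(6) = -2.45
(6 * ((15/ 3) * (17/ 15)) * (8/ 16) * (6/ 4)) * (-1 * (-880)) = 22440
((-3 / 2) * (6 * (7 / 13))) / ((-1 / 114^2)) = 818748 / 13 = 62980.62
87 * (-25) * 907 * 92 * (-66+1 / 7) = 83667212700 / 7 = 11952458957.14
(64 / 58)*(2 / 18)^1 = 32 / 261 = 0.12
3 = 3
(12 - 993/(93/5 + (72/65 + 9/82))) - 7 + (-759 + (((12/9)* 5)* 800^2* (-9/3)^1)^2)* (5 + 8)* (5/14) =374961766398240729395/492926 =760685714282145.25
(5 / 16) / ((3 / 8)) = 5 / 6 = 0.83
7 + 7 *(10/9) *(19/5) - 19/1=158/9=17.56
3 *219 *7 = 4599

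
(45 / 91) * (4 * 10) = 1800 / 91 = 19.78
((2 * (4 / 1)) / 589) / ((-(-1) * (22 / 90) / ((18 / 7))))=6480 / 45353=0.14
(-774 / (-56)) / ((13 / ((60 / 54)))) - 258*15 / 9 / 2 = -38915 / 182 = -213.82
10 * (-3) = -30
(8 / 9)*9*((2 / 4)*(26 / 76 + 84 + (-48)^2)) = 181514 / 19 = 9553.37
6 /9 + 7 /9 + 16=157 /9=17.44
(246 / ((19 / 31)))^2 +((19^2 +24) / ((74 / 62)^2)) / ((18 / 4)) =161156.67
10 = 10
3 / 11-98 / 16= -515 / 88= -5.85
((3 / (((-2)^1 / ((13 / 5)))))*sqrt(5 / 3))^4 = 257049 / 400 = 642.62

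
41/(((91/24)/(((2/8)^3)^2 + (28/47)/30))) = 2380009/10949120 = 0.22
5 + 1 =6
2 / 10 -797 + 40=-3784 / 5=-756.80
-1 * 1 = -1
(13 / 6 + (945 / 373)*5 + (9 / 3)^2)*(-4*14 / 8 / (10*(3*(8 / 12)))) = -373387 / 44760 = -8.34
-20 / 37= -0.54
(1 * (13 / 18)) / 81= 13 / 1458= 0.01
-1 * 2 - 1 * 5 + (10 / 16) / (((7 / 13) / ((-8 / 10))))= -7.93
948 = 948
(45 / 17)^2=2025 / 289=7.01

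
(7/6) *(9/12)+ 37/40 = 1.80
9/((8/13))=117/8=14.62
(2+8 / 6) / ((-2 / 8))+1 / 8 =-317 / 24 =-13.21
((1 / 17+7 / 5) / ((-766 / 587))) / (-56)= 18197 / 911540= 0.02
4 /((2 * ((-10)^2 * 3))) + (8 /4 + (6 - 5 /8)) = 4429 /600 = 7.38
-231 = -231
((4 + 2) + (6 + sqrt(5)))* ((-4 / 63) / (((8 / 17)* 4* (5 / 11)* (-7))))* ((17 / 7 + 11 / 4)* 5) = 27115* sqrt(5) / 98784 + 27115 / 8232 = 3.91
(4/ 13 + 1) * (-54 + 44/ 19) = -16694/ 247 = -67.59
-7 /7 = -1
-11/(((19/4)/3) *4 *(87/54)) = -594/551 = -1.08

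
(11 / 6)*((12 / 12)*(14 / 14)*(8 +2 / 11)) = 15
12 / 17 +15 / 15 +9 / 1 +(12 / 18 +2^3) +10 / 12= 687 / 34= 20.21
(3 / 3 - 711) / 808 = -355 / 404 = -0.88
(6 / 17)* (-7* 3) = -7.41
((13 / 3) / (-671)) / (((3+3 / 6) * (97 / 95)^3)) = -22291750 / 12860475243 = -0.00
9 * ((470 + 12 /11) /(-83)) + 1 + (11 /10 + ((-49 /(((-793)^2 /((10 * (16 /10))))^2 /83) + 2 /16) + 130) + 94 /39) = 83.55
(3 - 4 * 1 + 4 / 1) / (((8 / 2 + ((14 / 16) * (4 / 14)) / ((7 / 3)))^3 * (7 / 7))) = 65856 / 1520875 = 0.04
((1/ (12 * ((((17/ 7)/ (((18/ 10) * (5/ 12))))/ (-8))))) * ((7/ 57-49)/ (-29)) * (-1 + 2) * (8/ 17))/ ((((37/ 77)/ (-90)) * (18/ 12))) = 120132320/ 5891843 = 20.39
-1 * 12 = -12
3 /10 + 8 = 83 /10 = 8.30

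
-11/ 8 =-1.38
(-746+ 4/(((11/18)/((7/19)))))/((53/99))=-1398690/1007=-1388.97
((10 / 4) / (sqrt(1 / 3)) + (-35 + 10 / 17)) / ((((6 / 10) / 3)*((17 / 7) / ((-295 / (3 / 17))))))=2013375 / 17 -51625*sqrt(3) / 6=103530.97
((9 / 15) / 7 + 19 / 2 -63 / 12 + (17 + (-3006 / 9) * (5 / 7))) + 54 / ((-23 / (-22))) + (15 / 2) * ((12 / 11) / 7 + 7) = -3964019 / 35420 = -111.91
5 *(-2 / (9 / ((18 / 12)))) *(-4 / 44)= 5 / 33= 0.15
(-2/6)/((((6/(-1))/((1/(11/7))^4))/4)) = 4802/131769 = 0.04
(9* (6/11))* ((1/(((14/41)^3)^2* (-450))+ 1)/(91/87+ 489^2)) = -355433203701/43076437431843200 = -0.00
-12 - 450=-462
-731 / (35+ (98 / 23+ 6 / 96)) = -269008 / 14471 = -18.59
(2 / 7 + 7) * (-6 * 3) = -918 / 7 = -131.14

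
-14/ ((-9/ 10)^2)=-1400/ 81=-17.28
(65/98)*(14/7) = 65/49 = 1.33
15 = 15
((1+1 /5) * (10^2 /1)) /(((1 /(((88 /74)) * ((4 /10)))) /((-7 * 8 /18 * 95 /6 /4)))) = -234080 /333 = -702.94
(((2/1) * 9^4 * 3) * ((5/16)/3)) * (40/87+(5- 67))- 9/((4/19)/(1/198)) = -644006441/2552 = -252353.62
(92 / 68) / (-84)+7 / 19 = 9559 / 27132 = 0.35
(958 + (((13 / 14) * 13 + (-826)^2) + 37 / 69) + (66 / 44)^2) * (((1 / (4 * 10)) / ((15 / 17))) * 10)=22440625481 / 115920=193587.18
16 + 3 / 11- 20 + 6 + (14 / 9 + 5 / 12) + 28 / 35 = 9989 / 1980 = 5.04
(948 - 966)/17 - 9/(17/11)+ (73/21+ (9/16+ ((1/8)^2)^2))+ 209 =301456997/1462272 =206.16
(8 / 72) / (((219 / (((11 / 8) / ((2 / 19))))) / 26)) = 2717 / 15768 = 0.17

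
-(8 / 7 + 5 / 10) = -23 / 14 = -1.64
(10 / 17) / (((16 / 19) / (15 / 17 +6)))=11115 / 2312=4.81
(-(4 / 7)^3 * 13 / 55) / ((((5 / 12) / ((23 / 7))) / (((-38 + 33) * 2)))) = 459264 / 132055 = 3.48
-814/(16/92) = -9361/2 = -4680.50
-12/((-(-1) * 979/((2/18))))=-4/2937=-0.00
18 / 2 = 9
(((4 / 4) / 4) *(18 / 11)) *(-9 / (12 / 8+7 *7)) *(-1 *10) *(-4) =-3240 / 1111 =-2.92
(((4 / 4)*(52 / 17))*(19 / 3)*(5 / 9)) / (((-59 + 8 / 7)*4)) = -1729 / 37179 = -0.05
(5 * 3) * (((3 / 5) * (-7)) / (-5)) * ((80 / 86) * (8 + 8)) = 8064 / 43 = 187.53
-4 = -4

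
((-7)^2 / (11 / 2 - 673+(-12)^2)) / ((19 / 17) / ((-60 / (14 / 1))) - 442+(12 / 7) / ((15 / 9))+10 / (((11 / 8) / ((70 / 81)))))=34636140 / 160948365947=0.00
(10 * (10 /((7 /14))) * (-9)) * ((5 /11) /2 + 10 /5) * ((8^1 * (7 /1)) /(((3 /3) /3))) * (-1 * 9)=6061745.45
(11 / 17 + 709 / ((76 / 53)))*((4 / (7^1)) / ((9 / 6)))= 426430 / 2261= 188.60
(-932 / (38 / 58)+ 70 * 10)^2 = 188457984 / 361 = 522044.28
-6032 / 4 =-1508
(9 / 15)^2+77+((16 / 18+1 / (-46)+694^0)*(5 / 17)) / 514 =6996403513 / 90438300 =77.36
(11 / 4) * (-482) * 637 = -1688687 / 2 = -844343.50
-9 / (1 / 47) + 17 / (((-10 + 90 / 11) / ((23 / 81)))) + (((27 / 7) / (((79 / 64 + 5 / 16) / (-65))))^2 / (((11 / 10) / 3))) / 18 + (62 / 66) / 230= 8637742751389 / 2430059940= 3554.54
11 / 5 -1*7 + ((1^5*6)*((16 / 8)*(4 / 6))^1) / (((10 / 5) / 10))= 176 / 5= 35.20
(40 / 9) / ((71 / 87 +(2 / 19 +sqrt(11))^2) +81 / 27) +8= 1077597368960 / 129824498607 - 184589408 * sqrt(11) / 43274832869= 8.29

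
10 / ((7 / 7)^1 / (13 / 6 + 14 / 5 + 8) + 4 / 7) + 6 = 18913 / 883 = 21.42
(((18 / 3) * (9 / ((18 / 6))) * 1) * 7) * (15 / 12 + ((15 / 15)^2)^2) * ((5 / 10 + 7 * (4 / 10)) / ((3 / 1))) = 311.85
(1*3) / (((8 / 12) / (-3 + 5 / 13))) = -153 / 13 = -11.77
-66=-66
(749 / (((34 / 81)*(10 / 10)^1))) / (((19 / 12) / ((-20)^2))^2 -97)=-698906880000 / 37992953863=-18.40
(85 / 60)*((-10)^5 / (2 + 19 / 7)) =-30050.51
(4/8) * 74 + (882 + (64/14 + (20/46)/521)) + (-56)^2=340520981/83881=4059.57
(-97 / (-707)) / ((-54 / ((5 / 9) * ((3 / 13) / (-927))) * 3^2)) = 485 / 12422243106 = 0.00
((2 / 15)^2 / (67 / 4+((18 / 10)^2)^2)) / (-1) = -400 / 613071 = -0.00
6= 6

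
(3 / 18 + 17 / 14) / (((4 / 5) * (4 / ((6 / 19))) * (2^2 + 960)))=145 / 1025696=0.00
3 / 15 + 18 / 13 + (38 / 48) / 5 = 1.74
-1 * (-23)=23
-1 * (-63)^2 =-3969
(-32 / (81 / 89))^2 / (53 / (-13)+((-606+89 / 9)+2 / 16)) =-2.06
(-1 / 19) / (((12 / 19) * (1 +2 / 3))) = -1 / 20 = -0.05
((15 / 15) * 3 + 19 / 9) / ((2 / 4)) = 92 / 9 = 10.22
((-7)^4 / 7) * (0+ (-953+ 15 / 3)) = -325164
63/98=9/14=0.64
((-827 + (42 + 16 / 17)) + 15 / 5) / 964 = -6639 / 8194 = -0.81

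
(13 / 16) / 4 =13 / 64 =0.20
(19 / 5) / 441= 19 / 2205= 0.01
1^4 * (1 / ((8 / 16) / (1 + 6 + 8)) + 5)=35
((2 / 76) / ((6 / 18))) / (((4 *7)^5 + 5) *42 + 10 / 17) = 51 / 466951840616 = 0.00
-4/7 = -0.57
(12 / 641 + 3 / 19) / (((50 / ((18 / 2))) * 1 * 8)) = 19359 / 4871600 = 0.00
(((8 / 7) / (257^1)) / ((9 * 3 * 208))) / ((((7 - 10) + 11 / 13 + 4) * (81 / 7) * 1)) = 1 / 26978832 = 0.00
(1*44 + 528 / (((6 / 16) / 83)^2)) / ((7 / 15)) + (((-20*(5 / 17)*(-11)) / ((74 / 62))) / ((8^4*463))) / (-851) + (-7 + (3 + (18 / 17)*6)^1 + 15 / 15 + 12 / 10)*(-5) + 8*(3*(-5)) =14066354691368084147 / 253782197248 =55426877.24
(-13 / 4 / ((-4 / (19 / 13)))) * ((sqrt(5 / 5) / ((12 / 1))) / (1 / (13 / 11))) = 247 / 2112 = 0.12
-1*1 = -1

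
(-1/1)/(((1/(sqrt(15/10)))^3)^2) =-27/8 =-3.38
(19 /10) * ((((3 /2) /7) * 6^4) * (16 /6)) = 49248 /35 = 1407.09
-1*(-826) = 826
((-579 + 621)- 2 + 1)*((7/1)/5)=287/5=57.40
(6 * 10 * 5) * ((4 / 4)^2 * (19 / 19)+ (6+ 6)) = 3900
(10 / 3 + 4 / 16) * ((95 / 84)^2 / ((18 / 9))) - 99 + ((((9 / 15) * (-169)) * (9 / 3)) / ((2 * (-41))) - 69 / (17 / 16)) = -157.94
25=25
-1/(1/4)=-4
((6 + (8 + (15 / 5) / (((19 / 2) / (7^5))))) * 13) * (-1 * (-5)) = 6572020 / 19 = 345895.79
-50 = -50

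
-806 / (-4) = 403 / 2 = 201.50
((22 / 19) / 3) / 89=22 / 5073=0.00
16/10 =8/5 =1.60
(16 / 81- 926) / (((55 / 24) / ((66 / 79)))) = -239968 / 711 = -337.51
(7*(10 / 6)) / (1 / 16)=560 / 3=186.67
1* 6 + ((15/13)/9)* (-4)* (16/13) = 2722/507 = 5.37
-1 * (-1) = 1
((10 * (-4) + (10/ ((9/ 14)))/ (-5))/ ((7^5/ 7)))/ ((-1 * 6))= 194/ 64827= 0.00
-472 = -472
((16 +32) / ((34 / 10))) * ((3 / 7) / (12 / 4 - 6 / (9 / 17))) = -432 / 595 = -0.73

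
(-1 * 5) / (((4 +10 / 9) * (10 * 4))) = -9 / 368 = -0.02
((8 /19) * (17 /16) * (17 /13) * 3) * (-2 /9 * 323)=-4913 /39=-125.97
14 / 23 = 0.61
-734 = -734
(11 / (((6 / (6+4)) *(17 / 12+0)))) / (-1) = -220 / 17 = -12.94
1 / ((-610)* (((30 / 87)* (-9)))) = 29 / 54900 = 0.00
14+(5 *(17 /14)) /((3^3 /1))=5377 /378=14.22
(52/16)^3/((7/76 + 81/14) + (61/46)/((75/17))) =504046725/90718672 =5.56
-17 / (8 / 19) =-323 / 8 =-40.38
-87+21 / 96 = -2777 / 32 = -86.78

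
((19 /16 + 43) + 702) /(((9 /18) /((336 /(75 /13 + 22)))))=6518694 /361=18057.32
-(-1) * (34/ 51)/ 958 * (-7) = -7/ 1437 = -0.00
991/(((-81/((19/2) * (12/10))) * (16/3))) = -18829/720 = -26.15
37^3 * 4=202612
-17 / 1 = -17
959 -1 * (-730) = 1689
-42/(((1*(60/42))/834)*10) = -2451.96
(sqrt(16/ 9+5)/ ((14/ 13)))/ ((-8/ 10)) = -65 * sqrt(61)/ 168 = -3.02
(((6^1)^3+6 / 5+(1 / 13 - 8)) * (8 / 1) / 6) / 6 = 27206 / 585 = 46.51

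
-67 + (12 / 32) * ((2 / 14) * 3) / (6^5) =-3241727 / 48384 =-67.00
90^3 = 729000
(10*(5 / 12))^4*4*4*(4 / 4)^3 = 390625 / 81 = 4822.53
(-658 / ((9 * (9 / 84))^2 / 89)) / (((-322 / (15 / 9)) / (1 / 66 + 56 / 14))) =2172650200 / 1659933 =1308.88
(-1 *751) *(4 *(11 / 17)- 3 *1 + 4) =-2694.76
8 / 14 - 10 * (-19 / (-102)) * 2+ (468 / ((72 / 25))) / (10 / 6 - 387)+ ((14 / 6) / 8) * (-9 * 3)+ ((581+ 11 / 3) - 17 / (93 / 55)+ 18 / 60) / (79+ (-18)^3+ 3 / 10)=-500056777471 / 43292289012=-11.55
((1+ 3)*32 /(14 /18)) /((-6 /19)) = -521.14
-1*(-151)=151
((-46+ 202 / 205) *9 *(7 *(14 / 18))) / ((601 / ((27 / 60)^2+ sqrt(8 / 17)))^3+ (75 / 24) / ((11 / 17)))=-6702842546201669382956908544000 *sqrt(34) / 9446100402616114882511038743346724547 - 3529483266492155322260137615939936 / 1180762550327014360313879842918340568375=-0.00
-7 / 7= -1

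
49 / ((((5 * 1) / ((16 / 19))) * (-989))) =-784 / 93955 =-0.01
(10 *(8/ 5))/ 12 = 4/ 3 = 1.33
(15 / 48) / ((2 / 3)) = 15 / 32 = 0.47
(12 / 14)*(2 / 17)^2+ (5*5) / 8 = 50767 / 16184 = 3.14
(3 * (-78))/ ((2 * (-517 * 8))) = 0.03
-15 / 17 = -0.88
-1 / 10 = -0.10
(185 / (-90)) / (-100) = 0.02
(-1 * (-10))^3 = 1000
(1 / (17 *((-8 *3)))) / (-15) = 1 / 6120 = 0.00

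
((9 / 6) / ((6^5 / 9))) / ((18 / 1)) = 1 / 10368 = 0.00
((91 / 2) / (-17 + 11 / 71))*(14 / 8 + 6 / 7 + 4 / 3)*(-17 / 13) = 399517 / 28704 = 13.92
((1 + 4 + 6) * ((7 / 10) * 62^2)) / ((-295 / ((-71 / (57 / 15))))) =10507574 / 5605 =1874.68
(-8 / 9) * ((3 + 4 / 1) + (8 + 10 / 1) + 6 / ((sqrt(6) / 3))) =-200 / 9 - 8 * sqrt(6) / 3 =-28.75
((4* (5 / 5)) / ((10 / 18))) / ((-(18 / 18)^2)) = -36 / 5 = -7.20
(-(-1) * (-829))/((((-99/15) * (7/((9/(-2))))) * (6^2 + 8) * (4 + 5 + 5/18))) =-111915/565796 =-0.20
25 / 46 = 0.54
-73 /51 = -1.43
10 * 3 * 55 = 1650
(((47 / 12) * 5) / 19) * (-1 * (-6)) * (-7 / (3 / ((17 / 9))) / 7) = -3995 / 1026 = -3.89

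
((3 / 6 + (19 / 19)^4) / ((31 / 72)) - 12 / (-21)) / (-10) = -88 / 217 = -0.41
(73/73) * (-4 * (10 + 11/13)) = -43.38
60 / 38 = 30 / 19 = 1.58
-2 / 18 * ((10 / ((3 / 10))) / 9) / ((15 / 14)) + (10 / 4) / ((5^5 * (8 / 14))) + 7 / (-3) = -9899897 / 3645000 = -2.72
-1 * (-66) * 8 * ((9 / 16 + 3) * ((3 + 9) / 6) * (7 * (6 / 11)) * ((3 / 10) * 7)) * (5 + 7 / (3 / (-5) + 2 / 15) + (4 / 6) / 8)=-2991303 / 10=-299130.30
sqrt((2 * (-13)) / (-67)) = sqrt(1742) / 67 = 0.62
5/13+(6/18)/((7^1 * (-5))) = 512/1365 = 0.38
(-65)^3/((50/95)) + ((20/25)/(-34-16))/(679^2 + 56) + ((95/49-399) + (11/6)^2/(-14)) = -1685444917287737/3227679000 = -522184.80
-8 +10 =2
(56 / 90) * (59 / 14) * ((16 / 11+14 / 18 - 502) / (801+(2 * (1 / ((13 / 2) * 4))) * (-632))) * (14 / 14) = -75897718 / 43574355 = -1.74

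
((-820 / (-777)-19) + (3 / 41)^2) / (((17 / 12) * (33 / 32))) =-12.28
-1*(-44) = 44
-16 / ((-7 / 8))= 128 / 7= 18.29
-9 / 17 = -0.53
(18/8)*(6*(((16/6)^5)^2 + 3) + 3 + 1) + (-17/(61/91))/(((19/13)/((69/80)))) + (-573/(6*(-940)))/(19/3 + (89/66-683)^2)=4736099803374754664465237/19290285855167580720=245517.35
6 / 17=0.35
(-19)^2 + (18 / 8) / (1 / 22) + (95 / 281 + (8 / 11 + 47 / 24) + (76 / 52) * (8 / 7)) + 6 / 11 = 415.74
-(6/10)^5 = -243/3125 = -0.08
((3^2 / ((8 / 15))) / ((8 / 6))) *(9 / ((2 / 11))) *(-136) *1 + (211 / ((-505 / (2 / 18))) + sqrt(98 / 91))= -85200.88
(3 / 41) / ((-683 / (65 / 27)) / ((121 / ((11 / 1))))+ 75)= 715 / 480848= 0.00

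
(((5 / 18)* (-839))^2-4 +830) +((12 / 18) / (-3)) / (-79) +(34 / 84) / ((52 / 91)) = 2822808947 / 51192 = 55141.60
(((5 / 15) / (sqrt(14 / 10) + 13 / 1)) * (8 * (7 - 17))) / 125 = -104 / 6285 + 8 * sqrt(35) / 31425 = -0.02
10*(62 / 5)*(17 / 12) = 527 / 3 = 175.67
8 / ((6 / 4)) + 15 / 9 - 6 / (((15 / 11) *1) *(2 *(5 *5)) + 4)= 2746 / 397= 6.92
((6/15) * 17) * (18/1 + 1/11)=6766/55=123.02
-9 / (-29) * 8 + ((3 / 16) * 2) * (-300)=-6381 / 58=-110.02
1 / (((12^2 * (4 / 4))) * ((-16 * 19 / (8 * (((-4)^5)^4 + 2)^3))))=-18461499941557908719743167075946041 / 76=-242914472915235641049252200000000.00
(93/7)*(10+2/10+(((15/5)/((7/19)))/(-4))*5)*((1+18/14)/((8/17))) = 4743/3430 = 1.38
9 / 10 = 0.90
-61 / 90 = -0.68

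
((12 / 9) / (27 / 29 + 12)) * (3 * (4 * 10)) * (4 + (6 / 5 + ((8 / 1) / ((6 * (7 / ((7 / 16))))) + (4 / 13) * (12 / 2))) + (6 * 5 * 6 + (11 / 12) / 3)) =101754736 / 43875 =2319.20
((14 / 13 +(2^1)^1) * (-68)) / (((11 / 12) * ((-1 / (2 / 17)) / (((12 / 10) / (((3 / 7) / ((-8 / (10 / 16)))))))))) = -688128 / 715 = -962.42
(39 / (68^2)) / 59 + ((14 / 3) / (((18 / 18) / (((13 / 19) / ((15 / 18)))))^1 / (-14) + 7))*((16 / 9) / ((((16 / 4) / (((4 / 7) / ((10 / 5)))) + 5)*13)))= 1761446233 / 352172445264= 0.01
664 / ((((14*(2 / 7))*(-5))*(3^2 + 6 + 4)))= -166 / 95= -1.75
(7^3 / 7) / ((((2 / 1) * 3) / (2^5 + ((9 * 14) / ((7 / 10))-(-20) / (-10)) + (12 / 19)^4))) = 223669859 / 130321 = 1716.30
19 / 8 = 2.38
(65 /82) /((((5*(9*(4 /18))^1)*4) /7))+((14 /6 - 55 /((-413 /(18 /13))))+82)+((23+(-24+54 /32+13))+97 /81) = 14198953631 /142643592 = 99.54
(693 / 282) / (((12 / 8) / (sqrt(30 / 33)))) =7 * sqrt(110) / 47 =1.56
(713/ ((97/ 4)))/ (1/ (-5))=-14260/ 97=-147.01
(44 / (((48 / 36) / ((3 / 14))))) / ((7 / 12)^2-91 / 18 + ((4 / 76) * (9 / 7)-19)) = -135432 / 452899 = -0.30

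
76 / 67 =1.13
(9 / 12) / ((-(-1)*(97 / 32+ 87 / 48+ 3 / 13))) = 312 / 2111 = 0.15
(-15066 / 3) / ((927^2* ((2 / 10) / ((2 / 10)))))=-62 / 10609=-0.01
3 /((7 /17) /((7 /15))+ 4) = 51 /83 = 0.61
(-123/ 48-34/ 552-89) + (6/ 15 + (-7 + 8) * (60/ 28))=-3442099/ 38640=-89.08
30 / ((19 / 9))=270 / 19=14.21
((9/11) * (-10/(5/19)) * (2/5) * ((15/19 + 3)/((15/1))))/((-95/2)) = 1728/26125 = 0.07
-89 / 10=-8.90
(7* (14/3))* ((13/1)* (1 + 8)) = 3822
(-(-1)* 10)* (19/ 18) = 95/ 9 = 10.56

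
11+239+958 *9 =8872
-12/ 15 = -4/ 5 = -0.80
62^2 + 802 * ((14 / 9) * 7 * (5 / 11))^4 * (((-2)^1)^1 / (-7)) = 13578882826244 / 96059601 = 141358.93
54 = 54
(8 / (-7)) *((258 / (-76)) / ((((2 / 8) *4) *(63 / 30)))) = 1720 / 931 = 1.85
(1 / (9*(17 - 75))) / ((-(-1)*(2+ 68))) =-1 / 36540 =-0.00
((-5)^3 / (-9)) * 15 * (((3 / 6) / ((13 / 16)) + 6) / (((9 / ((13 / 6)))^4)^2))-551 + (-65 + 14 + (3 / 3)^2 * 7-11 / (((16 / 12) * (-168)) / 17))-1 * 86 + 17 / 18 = -515632603660921547 / 759170594060928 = -679.21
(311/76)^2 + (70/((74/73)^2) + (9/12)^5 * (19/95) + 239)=819614999987/2530350080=323.91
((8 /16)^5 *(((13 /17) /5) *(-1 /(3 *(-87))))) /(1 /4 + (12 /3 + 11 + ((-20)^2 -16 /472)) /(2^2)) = 0.00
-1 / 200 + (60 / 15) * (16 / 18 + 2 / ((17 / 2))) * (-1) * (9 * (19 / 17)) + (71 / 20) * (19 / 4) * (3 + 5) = 89.66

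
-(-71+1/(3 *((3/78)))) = 187/3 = 62.33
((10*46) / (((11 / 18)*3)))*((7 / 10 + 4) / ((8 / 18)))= 29187 / 11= 2653.36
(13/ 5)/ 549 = 13/ 2745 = 0.00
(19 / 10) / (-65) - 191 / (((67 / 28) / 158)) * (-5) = 2746196727 / 43550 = 63058.48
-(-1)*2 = 2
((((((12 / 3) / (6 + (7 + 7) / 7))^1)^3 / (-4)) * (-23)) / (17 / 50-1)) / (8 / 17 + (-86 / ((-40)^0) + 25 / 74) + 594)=-361675 / 168981384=-0.00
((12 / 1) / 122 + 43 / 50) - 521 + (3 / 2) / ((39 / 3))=-10307538 / 19825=-519.93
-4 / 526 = -2 / 263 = -0.01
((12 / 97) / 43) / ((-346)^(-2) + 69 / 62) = 44534352 / 17227201843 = 0.00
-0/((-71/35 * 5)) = 0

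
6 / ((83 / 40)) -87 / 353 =77499 / 29299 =2.65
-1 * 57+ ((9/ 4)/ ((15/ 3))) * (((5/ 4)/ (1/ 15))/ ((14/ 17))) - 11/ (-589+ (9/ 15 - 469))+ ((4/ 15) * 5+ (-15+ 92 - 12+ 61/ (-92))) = 1546573261/ 81715872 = 18.93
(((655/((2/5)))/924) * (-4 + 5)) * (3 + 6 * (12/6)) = 16375/616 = 26.58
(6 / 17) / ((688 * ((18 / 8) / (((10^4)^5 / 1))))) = 50000000000000000000 / 2193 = 22799817601459188.33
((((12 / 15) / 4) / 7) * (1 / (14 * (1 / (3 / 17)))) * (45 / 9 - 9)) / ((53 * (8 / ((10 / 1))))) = -3 / 88298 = -0.00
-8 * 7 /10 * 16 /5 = -448 /25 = -17.92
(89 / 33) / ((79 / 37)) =3293 / 2607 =1.26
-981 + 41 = -940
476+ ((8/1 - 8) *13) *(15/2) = 476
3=3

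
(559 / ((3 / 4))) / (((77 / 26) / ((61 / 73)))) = 3546296 / 16863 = 210.30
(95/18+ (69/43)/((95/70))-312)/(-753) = 4493269/11073618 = 0.41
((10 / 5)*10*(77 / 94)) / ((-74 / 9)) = -3465 / 1739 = -1.99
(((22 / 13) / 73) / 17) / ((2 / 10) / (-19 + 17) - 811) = -220 / 130854763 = -0.00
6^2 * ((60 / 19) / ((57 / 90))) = 64800 / 361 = 179.50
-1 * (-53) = 53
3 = 3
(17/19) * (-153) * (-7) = 18207/19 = 958.26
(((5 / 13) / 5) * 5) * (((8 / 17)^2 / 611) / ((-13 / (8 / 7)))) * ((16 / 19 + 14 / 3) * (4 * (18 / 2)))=-9646080 / 3968966183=-0.00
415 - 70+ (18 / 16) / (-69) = 63477 / 184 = 344.98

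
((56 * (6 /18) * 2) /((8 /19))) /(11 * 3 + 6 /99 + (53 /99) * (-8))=114 /37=3.08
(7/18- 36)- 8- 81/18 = -433/9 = -48.11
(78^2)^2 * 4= 148060224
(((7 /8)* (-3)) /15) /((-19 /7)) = 49 /760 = 0.06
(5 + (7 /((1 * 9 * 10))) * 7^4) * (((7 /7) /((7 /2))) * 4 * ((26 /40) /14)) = 224341 /22050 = 10.17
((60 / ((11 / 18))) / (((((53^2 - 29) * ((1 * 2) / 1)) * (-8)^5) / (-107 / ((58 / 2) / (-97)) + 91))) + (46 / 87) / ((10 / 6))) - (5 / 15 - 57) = 620964923023 / 10897244160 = 56.98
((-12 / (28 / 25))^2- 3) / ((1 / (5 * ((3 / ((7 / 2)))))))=164340 / 343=479.13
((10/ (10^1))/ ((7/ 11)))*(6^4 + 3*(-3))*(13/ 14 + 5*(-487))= -4922735.60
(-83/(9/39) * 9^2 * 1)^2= 848731689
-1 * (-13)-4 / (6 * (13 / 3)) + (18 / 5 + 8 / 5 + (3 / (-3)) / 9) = 10492 / 585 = 17.94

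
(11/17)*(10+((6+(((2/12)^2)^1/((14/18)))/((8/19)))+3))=47025/3808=12.35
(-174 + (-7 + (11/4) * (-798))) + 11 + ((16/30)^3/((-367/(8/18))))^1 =-52717122721/22295250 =-2364.50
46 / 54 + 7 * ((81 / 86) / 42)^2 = 4782707 / 5591376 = 0.86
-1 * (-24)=24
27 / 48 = 9 / 16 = 0.56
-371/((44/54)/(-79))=791343/22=35970.14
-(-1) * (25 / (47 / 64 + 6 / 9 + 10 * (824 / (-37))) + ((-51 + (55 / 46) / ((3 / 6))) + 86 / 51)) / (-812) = 21684548720 / 374353309113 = 0.06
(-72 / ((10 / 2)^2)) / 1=-72 / 25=-2.88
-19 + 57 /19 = -16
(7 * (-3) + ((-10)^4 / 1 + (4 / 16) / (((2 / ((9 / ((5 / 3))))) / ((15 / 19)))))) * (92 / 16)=34888447 / 608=57382.31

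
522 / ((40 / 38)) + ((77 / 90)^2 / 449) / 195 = 351690054379 / 709195500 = 495.90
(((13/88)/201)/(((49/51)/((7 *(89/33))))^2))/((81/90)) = 148795985/471924684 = 0.32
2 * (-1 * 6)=-12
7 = 7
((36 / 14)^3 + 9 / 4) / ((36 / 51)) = 149685 / 5488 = 27.27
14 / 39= 0.36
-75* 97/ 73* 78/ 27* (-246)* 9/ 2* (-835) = -19426650750/ 73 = -266118503.42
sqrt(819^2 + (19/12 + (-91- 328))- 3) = 818.74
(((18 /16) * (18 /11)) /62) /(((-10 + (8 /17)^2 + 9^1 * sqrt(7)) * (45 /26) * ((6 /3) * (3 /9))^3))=5308641 /4419823760 + 9771957 * sqrt(7) /8839647520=0.00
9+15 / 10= 21 / 2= 10.50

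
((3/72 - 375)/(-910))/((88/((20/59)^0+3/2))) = 8999/768768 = 0.01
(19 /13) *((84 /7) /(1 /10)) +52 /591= 1348156 /7683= 175.47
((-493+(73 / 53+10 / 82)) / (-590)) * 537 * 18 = 5161793823 / 641035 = 8052.28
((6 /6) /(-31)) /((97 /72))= -72 /3007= -0.02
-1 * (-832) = 832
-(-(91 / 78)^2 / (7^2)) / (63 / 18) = 1 / 126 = 0.01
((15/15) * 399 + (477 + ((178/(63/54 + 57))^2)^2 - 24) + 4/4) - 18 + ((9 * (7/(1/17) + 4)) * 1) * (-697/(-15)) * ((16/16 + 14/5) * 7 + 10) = 698593819981839994/370887090025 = 1883575.46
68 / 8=17 / 2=8.50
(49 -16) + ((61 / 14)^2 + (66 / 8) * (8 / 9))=34879 / 588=59.32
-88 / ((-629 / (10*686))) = 603680 / 629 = 959.75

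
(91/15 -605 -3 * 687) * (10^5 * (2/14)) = -797980000/21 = -37999047.62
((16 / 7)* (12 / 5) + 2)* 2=524 / 35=14.97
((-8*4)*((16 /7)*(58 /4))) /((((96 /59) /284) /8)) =-31099136 /21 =-1480911.24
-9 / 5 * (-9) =81 / 5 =16.20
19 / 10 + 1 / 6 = 31 / 15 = 2.07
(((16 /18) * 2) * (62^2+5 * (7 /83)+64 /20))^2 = 652710932011264 /13950225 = 46788559.47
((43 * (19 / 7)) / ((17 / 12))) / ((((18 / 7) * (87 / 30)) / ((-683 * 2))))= -22320440 / 1479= -15091.58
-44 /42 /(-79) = 0.01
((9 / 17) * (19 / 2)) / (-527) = -171 / 17918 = -0.01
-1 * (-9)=9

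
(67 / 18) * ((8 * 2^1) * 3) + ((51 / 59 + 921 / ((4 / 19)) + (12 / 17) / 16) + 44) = 27672721 / 6018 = 4598.33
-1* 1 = -1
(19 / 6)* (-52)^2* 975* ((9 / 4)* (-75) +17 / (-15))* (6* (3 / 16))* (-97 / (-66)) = -206360903515 / 88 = -2345010267.22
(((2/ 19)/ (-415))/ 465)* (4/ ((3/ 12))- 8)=-16/ 3666525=-0.00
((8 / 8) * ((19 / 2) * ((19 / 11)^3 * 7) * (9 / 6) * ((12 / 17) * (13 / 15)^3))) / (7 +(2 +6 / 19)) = 38079926521 / 1501867125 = 25.36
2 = 2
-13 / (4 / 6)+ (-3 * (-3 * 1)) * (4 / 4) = -21 / 2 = -10.50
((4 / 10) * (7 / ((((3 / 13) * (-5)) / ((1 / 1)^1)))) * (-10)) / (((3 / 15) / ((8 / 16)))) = 182 / 3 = 60.67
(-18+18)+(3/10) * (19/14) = 57/140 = 0.41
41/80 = 0.51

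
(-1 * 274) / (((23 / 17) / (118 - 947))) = 3861482 / 23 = 167890.52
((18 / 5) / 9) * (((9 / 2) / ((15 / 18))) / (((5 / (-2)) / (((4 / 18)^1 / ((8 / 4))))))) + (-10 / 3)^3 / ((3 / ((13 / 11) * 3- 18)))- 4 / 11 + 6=6830686 / 37125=183.99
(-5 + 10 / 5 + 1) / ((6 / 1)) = -1 / 3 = -0.33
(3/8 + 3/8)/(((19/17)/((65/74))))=3315/5624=0.59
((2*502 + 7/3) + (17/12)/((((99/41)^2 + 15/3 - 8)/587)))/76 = 74232307/4339296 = 17.11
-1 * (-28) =28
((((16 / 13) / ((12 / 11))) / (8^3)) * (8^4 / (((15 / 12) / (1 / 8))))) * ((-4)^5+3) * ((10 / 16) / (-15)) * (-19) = -426778 / 585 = -729.54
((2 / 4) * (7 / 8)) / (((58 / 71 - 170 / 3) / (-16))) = 1491 / 11896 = 0.13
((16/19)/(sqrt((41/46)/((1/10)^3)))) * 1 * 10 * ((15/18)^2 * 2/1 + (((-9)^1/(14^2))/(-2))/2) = 241 * sqrt(4715)/41895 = 0.39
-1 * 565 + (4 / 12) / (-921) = -1561096 / 2763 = -565.00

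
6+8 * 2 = 22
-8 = -8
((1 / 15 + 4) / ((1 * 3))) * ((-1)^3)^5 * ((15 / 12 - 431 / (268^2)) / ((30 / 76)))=-4.27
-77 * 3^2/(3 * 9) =-77/3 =-25.67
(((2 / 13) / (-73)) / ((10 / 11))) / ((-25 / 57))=627 / 118625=0.01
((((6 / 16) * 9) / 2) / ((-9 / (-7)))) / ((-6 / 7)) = -49 / 32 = -1.53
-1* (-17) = 17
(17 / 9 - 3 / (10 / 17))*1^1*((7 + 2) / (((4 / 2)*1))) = -289 / 20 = -14.45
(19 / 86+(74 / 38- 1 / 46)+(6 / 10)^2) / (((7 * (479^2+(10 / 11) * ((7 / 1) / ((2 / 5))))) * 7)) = 264341 / 1185724314150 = 0.00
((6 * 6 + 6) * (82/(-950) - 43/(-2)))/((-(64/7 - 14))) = 2990421/16150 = 185.17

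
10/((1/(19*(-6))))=-1140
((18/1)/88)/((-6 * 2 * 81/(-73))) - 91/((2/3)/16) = -10378295/4752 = -2183.98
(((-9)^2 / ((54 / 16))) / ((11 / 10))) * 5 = 1200 / 11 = 109.09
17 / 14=1.21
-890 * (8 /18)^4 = -227840 /6561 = -34.73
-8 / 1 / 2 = -4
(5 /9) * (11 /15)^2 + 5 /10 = 0.80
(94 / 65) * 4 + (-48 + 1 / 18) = -49327 / 1170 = -42.16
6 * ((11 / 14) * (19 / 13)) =627 / 91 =6.89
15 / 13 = 1.15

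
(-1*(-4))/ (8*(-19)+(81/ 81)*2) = -2/ 75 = -0.03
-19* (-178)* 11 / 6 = 18601 / 3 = 6200.33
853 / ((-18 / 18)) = -853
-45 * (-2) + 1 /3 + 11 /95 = 25778 /285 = 90.45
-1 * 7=-7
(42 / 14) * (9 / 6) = 9 / 2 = 4.50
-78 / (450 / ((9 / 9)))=-13 / 75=-0.17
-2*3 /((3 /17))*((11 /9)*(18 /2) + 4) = -510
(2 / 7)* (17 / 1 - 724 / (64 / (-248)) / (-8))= -5339 / 56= -95.34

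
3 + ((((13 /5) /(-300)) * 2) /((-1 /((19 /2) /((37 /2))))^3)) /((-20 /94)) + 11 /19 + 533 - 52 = 484.57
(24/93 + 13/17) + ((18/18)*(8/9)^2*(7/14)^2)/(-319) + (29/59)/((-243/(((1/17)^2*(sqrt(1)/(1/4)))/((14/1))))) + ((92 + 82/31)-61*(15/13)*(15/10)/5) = 555953872519555/7457270434614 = 74.55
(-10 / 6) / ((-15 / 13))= 13 / 9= 1.44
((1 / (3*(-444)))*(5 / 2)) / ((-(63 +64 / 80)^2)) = 125 / 271091304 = 0.00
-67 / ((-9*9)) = 67 / 81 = 0.83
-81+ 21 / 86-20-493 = -51063 / 86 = -593.76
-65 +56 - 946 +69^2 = 3806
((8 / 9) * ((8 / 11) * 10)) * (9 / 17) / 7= 0.49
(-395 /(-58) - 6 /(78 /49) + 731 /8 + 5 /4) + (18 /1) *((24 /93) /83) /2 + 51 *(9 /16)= 1930444177 /15520336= 124.38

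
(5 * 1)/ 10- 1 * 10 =-9.50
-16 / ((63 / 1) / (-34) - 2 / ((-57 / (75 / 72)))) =186048 / 21121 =8.81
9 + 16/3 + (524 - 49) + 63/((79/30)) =121642/237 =513.26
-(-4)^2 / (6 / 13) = -104 / 3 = -34.67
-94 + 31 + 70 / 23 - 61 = -2782 / 23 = -120.96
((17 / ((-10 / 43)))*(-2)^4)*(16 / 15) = -93568 / 75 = -1247.57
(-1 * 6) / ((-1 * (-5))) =-1.20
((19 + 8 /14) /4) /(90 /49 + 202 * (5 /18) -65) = -0.69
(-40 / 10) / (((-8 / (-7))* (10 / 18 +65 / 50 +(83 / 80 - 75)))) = 2520 / 51917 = 0.05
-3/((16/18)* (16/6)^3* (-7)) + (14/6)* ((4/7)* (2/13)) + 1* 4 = 4730639/1118208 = 4.23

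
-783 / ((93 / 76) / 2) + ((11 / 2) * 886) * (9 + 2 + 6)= 2528399 / 31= 81561.26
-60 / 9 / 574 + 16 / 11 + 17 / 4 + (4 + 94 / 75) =10367207 / 947100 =10.95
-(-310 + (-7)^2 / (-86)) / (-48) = -8903 / 1376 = -6.47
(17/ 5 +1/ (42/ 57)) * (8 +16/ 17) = 25308/ 595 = 42.53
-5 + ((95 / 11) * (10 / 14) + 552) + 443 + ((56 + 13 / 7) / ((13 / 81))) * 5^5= 1128669040 / 1001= 1127541.50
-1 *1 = -1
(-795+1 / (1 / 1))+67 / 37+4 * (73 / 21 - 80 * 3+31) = -1254299 / 777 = -1614.28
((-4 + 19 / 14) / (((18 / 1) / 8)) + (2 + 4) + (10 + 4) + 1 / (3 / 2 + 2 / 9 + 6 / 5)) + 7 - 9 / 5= 2018734 / 82845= 24.37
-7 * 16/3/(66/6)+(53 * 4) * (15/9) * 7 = 2469.94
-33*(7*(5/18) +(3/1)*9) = -5731/6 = -955.17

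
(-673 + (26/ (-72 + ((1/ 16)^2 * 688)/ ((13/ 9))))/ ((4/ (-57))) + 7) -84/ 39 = -41906074/ 63219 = -662.87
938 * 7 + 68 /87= 571310 /87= 6566.78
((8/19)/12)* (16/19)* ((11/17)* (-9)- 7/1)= -6976/18411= -0.38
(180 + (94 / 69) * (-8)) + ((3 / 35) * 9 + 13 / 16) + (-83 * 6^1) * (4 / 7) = -628651 / 5520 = -113.89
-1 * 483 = -483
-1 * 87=-87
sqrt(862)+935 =964.36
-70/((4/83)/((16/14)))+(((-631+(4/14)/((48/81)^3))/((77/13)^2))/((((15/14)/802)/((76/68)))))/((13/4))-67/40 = -1215602804539/193522560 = -6281.45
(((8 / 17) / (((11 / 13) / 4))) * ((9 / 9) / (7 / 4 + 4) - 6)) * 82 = -1062.78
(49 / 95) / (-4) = -49 / 380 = -0.13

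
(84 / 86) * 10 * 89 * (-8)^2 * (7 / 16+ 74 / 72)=10516240 / 129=81521.24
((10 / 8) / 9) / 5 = 1 / 36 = 0.03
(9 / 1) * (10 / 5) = 18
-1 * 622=-622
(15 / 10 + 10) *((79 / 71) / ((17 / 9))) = 16353 / 2414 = 6.77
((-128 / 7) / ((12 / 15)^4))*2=-625 / 7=-89.29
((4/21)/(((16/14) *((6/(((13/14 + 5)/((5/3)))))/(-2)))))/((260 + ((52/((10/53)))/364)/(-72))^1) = -996/1310347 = -0.00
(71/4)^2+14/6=15235/48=317.40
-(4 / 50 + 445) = -11127 / 25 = -445.08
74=74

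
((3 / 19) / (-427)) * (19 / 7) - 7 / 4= -20935 / 11956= -1.75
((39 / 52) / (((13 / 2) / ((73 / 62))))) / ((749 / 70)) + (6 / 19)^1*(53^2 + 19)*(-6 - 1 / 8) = -8963024013 / 1638598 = -5469.93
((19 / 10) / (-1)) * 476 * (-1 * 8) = 36176 / 5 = 7235.20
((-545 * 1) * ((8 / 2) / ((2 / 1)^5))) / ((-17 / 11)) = 5995 / 136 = 44.08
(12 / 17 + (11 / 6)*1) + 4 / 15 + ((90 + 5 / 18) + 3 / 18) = 142673 / 1530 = 93.25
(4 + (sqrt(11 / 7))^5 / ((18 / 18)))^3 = 117102227*sqrt(77) / 5764801 + 3008260 / 16807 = 357.24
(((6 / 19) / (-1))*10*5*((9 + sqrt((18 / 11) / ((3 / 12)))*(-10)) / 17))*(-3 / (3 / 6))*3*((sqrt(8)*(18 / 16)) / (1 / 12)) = -10586.72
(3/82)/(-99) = -1/2706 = -0.00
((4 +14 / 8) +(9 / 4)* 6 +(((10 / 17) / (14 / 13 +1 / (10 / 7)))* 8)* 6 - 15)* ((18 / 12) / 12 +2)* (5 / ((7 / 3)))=1581795 / 17248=91.71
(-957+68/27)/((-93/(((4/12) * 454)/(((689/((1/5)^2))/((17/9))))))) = 198900578/1167803325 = 0.17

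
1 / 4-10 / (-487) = 527 / 1948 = 0.27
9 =9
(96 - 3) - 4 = 89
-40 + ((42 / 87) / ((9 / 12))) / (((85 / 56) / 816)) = 44376 / 145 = 306.04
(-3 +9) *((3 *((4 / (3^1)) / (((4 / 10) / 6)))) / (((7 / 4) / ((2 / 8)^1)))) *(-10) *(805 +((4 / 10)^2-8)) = -409968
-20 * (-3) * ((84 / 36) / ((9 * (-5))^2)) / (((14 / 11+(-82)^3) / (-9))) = 154 / 136463265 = 0.00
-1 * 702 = -702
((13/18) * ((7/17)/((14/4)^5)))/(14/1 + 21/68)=832/21025557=0.00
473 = 473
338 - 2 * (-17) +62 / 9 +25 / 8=382.01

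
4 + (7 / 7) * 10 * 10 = 104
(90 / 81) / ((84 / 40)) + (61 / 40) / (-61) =3811 / 7560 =0.50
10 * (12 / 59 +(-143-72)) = -126730 / 59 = -2147.97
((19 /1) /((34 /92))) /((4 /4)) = 874 /17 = 51.41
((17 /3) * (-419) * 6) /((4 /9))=-64107 /2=-32053.50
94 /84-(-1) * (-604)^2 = 15322319 /42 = 364817.12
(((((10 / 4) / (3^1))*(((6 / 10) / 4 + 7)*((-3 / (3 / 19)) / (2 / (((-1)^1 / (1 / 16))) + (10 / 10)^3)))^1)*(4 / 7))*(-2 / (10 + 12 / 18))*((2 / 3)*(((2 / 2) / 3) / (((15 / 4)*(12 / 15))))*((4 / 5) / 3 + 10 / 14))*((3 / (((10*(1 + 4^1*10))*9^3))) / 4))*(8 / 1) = 279851 / 13840101450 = 0.00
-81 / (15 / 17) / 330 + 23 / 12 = 5407 / 3300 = 1.64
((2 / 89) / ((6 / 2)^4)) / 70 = 1 / 252315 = 0.00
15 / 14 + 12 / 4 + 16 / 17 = 1193 / 238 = 5.01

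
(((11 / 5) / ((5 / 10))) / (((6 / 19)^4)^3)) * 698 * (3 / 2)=8496915974294992079 / 1813985280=4684115173.36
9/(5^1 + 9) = 9/14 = 0.64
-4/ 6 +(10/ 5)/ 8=-5/ 12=-0.42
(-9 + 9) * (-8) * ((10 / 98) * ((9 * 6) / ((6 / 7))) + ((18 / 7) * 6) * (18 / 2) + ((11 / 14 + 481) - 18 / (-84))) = 0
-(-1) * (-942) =-942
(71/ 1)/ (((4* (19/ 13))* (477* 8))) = 923/ 290016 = 0.00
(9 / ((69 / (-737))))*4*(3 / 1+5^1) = -3076.17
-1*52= -52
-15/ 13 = -1.15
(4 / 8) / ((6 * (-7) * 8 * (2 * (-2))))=1 / 2688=0.00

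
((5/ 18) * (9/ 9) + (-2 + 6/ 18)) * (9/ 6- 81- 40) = 5975/ 36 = 165.97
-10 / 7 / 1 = -10 / 7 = -1.43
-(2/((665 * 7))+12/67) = -55994/311885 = -0.18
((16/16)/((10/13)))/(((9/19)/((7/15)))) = 1729/1350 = 1.28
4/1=4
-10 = -10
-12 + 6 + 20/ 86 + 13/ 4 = -433/ 172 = -2.52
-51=-51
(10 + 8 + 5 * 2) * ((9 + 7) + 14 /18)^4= 14556796828 /6561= 2218685.69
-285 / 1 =-285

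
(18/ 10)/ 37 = 9/ 185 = 0.05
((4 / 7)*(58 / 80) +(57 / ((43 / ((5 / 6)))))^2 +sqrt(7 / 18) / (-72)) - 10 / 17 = 4604389 / 4400620 - sqrt(14) / 432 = 1.04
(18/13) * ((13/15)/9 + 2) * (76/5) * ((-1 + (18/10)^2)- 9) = -559208/1875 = -298.24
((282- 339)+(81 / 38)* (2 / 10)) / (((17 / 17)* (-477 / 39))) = 46579 / 10070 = 4.63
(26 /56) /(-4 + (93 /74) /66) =-5291 /45367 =-0.12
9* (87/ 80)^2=68121/ 6400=10.64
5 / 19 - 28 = -527 / 19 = -27.74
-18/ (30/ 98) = -294/ 5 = -58.80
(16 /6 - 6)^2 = 11.11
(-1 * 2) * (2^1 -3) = 2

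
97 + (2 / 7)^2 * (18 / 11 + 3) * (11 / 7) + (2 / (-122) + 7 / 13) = 26687677 / 271999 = 98.12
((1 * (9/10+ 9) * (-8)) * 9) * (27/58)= -48114/145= -331.82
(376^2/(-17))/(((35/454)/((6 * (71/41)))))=-27342683904/24395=-1120831.48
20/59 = 0.34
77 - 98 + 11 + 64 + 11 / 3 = 173 / 3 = 57.67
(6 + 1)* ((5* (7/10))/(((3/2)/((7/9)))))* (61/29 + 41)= 428750/783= 547.57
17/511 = 0.03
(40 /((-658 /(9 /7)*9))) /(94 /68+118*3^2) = -136 /16652993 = -0.00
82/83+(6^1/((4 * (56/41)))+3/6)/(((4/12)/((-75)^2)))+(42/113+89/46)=651679757213/24160304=26973.16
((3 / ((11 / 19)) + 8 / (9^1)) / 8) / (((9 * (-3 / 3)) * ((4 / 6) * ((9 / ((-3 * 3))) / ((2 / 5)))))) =601 / 11880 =0.05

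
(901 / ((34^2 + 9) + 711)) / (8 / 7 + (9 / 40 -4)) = -9010 / 49379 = -0.18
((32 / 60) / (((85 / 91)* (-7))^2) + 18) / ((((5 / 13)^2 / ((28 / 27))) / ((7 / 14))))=63.14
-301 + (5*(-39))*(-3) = 284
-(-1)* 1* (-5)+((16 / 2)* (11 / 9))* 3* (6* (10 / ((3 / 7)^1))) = 4101.67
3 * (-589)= -1767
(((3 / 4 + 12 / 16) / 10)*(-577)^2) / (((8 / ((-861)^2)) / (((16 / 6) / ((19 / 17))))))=4195723406553 / 380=11041377385.67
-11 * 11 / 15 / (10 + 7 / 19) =-2299 / 2955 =-0.78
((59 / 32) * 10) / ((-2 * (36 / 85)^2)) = -2131375 / 41472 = -51.39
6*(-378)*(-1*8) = 18144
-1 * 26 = -26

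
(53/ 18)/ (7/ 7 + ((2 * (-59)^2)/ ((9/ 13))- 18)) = 53/ 180706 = 0.00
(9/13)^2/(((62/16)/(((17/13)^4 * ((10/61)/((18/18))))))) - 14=-127243725386/9127495819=-13.94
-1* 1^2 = -1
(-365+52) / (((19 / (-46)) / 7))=100786 / 19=5304.53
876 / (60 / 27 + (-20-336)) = -1971 / 796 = -2.48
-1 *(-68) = 68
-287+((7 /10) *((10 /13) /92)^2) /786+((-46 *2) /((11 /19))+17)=-2652240155999 /6183688368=-428.91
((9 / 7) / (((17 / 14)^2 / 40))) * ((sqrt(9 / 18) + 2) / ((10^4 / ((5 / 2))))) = 63 * sqrt(2) / 14450 + 126 / 7225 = 0.02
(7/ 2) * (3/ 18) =7/ 12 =0.58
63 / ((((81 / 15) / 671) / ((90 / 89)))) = 704550 / 89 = 7916.29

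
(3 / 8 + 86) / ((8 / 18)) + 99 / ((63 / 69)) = 67821 / 224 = 302.77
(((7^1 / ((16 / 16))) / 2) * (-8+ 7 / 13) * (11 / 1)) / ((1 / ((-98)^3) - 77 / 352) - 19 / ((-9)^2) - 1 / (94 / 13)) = 53524615847472 / 110231310865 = 485.57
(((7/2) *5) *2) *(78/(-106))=-1365/53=-25.75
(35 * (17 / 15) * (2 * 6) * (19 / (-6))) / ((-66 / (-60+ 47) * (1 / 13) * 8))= -482.46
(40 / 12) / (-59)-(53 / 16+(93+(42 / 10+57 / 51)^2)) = -2550414253 / 20461200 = -124.65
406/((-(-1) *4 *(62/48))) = 2436/31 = 78.58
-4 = -4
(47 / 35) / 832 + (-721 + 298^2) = 2564977007 / 29120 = 88083.00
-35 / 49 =-5 / 7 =-0.71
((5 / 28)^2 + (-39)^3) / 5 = -46506071 / 3920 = -11863.79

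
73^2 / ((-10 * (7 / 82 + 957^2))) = -218489 / 375498125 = -0.00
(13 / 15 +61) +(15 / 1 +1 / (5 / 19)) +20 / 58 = 7048 / 87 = 81.01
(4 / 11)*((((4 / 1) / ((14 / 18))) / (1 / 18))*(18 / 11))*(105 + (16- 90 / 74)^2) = 20666461824 / 1159543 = 17822.94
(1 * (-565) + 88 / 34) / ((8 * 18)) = -3187 / 816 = -3.91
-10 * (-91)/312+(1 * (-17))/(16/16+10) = 181/132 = 1.37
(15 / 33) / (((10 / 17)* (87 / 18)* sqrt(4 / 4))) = 51 / 319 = 0.16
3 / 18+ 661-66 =595.17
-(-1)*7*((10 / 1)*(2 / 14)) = 10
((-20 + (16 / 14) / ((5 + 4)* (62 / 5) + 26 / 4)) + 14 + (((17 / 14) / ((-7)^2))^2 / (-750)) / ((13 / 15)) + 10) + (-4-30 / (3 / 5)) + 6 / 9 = -53454960327127 / 1083759058200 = -49.32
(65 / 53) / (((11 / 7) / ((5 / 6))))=2275 / 3498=0.65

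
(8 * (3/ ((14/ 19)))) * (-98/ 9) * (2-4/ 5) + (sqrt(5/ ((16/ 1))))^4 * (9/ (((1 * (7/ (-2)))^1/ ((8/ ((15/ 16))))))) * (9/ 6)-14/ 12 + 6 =-44518/ 105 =-423.98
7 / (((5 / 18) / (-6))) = -756 / 5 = -151.20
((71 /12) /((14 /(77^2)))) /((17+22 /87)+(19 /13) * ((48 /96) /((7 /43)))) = 158701543 /1377044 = 115.25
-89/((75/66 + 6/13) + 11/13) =-25454/699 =-36.41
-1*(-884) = 884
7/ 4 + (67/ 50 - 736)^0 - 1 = 7/ 4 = 1.75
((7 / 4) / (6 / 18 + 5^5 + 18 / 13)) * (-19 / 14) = -39 / 51344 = -0.00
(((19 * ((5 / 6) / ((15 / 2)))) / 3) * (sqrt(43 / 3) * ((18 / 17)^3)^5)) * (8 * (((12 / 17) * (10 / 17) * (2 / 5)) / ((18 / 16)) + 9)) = 33469778694859974770688 * sqrt(129) / 827240261886336764177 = 459.53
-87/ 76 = -1.14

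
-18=-18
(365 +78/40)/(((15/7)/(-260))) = -667849/15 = -44523.27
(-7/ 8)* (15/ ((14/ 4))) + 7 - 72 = -275/ 4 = -68.75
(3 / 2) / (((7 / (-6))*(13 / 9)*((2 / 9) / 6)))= -2187 / 91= -24.03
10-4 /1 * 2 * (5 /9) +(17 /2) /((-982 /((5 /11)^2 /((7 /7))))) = 11878375 /2138796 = 5.55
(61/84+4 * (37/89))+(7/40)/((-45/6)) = 2.37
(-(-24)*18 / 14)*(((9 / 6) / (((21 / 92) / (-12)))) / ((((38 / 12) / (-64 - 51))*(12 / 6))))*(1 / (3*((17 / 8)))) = 109693440 / 15827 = 6930.78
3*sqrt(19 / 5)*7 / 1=21*sqrt(95) / 5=40.94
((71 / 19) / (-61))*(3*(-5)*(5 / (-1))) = -5325 / 1159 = -4.59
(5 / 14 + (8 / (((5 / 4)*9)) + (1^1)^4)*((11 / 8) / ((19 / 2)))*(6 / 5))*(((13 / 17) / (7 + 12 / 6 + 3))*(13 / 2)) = 1103063 / 4069800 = 0.27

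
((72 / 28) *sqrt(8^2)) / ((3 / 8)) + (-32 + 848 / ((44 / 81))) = 121964 / 77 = 1583.95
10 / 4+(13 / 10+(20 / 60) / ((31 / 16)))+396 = 185987 / 465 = 399.97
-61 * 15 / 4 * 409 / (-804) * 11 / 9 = 1372195 / 9648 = 142.23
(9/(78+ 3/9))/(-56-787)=-9/66035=-0.00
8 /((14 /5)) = 20 /7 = 2.86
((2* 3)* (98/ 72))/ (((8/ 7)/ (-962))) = -164983/ 24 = -6874.29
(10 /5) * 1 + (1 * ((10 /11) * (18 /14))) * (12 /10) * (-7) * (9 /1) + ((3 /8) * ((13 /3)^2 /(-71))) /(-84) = -135977341 /1574496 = -86.36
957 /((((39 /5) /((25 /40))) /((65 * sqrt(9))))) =119625 /8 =14953.12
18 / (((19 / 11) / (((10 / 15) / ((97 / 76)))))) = 528 / 97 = 5.44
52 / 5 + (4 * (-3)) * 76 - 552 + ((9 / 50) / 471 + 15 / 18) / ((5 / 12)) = -28487632 / 19625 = -1451.60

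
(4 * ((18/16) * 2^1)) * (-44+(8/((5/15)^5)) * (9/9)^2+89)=17901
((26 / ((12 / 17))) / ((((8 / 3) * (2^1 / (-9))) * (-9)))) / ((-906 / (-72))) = 0.55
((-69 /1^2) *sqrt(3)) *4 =-276 *sqrt(3) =-478.05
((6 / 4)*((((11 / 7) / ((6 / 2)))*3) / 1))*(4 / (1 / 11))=726 / 7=103.71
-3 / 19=-0.16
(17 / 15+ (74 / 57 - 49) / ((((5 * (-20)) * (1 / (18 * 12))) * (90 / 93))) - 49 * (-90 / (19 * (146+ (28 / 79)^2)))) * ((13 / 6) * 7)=1656.08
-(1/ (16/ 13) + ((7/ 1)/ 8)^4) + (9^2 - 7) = 297375/ 4096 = 72.60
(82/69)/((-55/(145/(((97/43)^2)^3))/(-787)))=11830342447120814/632225751741111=18.71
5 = 5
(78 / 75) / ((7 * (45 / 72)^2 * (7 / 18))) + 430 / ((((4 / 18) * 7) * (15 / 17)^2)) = 10903577 / 30625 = 356.04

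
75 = 75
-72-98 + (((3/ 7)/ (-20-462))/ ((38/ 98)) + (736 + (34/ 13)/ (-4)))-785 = -13075471/ 59527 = -219.66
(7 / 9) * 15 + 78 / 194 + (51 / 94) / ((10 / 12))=869843 / 68385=12.72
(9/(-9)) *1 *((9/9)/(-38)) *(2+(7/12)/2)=55/912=0.06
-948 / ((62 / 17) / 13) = -3379.16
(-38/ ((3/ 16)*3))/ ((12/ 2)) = -304/ 27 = -11.26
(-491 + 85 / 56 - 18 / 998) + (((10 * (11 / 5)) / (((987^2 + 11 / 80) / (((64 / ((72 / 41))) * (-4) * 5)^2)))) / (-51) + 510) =182307865930335167 / 8996386832380584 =20.26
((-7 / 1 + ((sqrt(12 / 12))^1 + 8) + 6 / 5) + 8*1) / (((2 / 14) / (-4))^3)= -1229312 / 5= -245862.40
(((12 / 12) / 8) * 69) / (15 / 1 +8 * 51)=0.02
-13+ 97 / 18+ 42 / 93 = -7.16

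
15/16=0.94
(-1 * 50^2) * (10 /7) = -25000 /7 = -3571.43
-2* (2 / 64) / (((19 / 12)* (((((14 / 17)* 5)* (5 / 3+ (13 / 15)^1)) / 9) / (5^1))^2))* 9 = -142209675 / 21509824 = -6.61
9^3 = 729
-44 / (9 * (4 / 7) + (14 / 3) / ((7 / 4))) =-231 / 41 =-5.63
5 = 5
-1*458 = -458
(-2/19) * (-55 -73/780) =42973/7410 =5.80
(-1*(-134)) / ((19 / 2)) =268 / 19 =14.11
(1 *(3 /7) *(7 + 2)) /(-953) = -27 /6671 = -0.00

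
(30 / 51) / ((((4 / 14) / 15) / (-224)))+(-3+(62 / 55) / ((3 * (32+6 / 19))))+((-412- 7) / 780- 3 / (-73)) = -1508284567737 / 217924564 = -6921.13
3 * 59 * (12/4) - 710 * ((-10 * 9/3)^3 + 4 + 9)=19161301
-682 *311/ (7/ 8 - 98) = 1696816/ 777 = 2183.80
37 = 37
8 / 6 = 4 / 3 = 1.33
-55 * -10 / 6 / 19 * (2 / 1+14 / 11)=300 / 19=15.79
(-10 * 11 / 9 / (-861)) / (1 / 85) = 1.21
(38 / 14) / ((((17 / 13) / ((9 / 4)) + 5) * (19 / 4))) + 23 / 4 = 107005 / 18284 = 5.85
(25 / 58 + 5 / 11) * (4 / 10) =113 / 319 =0.35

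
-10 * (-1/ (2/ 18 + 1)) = 9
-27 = -27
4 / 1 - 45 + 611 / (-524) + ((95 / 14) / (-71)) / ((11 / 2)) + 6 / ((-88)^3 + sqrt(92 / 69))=-42090046583235084407 / 997786576979249596 - 3*sqrt(3) / 348303065087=-42.18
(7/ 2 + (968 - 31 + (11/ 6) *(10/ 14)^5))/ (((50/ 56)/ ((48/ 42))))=1518020416/ 1260525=1204.28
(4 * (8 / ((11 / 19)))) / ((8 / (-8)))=-608 / 11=-55.27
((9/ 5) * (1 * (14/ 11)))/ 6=21/ 55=0.38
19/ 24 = 0.79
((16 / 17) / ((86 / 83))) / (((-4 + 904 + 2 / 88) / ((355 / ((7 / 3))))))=31115040 / 202638317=0.15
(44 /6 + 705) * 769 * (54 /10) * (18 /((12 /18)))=399334779 /5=79866955.80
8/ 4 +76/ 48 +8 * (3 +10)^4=2741899/ 12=228491.58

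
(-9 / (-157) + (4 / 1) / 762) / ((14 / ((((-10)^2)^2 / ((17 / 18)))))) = 112290000 / 2372741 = 47.33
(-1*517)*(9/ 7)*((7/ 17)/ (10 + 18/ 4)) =-9306/ 493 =-18.88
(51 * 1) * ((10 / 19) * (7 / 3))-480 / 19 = 710 / 19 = 37.37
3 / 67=0.04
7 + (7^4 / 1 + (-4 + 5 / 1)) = 2409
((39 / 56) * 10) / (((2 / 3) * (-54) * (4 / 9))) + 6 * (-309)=-830787 / 448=-1854.44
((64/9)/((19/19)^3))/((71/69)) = 1472/213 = 6.91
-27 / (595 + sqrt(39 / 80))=-1285200 / 28321961 + 108*sqrt(195) / 28321961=-0.05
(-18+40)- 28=-6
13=13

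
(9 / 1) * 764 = 6876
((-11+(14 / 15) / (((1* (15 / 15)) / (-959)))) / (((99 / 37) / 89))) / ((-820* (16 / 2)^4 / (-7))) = -313286141 / 4987699200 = -0.06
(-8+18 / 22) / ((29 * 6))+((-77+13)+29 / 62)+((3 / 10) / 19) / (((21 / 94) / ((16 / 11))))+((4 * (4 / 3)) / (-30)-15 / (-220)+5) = -58.58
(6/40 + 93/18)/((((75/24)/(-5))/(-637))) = 5418.75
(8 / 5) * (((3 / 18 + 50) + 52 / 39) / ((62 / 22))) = 4532 / 155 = 29.24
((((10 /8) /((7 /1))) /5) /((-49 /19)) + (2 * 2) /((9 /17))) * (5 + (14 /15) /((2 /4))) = 1918375 /37044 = 51.79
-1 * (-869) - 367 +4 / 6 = 1508 / 3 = 502.67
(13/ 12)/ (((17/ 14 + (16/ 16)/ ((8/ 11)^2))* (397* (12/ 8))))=224/ 382311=0.00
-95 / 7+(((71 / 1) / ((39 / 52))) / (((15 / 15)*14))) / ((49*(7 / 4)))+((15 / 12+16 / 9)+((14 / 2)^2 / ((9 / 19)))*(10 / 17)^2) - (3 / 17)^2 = 631943861 / 24980004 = 25.30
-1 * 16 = -16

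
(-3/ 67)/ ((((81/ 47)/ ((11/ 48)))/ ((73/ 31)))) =-37741/ 2691792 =-0.01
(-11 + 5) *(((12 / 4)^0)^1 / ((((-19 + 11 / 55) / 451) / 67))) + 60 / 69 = 10425805 / 1081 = 9644.59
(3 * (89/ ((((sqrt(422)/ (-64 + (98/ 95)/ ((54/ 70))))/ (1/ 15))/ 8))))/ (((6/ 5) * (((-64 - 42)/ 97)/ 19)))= 277516418 * sqrt(422)/ 905823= 6293.64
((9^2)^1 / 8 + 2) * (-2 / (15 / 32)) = -776 / 15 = -51.73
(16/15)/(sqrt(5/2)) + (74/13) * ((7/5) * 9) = 16 * sqrt(10)/75 + 4662/65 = 72.40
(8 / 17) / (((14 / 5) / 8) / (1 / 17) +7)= 160 / 4403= 0.04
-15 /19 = -0.79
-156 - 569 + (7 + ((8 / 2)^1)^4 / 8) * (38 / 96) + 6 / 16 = -11347 / 16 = -709.19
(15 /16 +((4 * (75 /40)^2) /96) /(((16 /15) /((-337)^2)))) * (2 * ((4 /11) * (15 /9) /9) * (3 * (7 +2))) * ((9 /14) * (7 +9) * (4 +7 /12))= 9582960375 /3584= 2673817.07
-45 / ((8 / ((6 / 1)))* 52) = -0.65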